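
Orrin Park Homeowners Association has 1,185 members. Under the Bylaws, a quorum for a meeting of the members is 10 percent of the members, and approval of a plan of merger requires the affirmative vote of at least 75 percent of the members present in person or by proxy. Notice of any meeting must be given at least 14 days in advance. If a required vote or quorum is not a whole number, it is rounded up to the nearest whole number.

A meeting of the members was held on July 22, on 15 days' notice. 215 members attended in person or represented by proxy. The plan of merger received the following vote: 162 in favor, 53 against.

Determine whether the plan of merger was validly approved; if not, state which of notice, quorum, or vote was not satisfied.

Valid — all requirements satisfied.

Notice: 15 days given; 14 required. Satisfied.
Quorum: 10% of 1,185 = 118.50, rounded up to 119; 215 present. Satisfied.
Vote: requires three-fourths of those present (215); 3/4 of 215 = 161.25, rounded up to 162, so 162 needed; 162 in favor. Satisfied.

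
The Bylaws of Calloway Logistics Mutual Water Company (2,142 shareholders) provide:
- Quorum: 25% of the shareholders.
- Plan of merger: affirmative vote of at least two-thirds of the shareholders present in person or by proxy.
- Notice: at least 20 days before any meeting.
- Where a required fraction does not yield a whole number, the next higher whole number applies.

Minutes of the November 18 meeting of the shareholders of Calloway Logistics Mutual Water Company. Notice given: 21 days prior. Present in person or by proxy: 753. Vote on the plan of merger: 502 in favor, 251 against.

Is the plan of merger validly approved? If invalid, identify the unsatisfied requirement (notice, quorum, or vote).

Valid — all requirements satisfied.

Notice: 21 days given; 20 required. Satisfied.
Quorum: 25% of 2,142 = 535.50, rounded up to 536; 753 present. Satisfied.
Vote: requires two-thirds of those present (753); 2/3 of 753 = 502, so 502 needed; 502 in favor. Satisfied.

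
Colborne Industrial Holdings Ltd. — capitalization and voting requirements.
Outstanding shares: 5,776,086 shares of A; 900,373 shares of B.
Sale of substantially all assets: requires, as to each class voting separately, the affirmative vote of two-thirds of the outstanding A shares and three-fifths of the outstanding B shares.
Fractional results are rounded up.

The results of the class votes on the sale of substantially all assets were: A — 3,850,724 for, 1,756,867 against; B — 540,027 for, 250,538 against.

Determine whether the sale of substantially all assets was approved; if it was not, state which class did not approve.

Not approved — the B shares did not give the required vote.

A: 2/3 of 5776086 = 3850724; 3,850,724 required, 3,850,724 in favor — approved.
B: 3/5 of 900373 = 540223.80, rounded up to 540224; 540,224 required, 540,027 in favor — not approved.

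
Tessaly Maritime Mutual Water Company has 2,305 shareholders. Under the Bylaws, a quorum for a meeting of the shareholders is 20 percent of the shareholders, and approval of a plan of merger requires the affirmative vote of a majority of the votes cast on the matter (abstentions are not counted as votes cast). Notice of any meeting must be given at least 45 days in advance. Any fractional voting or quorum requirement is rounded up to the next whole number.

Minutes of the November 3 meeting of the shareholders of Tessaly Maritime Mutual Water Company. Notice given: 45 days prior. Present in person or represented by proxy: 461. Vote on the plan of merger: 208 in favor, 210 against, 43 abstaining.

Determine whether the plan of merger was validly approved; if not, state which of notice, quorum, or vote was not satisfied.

Notice: 45 days given; 45 required. Satisfied.
Quorum: 20% of 2,305 = 461; 461 present. Satisfied.
Vote: requires a majority of the votes cast (461 − 43 abstaining = 418); a majority of 418 is 210, so 210 needed; 208 in favor. Not satisfied.

Invalid — vote requirement not satisfied.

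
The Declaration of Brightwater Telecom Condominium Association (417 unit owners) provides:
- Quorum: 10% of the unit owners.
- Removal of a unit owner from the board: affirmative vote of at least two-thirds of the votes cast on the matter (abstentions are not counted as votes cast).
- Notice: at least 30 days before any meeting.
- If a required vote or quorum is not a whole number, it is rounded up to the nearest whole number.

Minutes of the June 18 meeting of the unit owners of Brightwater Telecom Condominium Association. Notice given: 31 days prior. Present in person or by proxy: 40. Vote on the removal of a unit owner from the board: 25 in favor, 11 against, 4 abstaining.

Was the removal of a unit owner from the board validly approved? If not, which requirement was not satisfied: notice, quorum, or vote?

Notice: 31 days given; 30 required. Satisfied.
Quorum: 10% of 417 = 41.70, rounded up to 42; 40 present. Not satisfied.
Vote: requires two-thirds of the votes cast (40 − 4 abstaining = 36); 2/3 of 36 = 24, so 24 needed; 25 in favor. Satisfied.

Invalid — quorum requirement not satisfied.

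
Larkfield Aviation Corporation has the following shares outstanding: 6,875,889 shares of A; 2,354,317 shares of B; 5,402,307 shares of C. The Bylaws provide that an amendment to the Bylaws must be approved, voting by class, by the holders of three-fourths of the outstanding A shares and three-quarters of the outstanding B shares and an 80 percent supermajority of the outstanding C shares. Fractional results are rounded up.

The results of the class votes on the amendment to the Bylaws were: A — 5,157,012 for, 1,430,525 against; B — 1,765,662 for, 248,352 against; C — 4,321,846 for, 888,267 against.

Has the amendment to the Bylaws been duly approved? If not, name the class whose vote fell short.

Not approved — the B shares did not give the required vote.

A: 3/4 of 6875889 = 5156916.75, rounded up to 5156917; 5,156,917 required, 5,157,012 in favor — approved.
B: 3/4 of 2354317 = 1765737.75, rounded up to 1765738; 1,765,738 required, 1,765,662 in favor — not approved.
C: 4/5 of 5402307 = 4321845.60, rounded up to 4321846; 4,321,846 required, 4,321,846 in favor — approved.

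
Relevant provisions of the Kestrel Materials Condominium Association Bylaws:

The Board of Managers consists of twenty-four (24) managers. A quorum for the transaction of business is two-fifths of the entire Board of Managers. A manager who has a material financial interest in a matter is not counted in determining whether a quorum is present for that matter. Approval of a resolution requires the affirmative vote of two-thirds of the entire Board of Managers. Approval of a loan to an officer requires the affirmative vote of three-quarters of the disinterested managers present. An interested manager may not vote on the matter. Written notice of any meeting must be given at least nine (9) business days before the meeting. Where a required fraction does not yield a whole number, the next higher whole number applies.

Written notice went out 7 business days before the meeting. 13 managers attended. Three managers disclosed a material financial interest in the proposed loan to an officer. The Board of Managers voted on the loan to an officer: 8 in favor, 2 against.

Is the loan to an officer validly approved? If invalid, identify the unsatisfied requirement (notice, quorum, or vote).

Invalid — notice requirement not satisfied.

Notice: 7 business days given; 9 required (7 < 9). Not satisfied.
Quorum: 13 present, but the 3 interested managers do not count, leaving 10. Quorum is 10. Satisfied.
Vote: the loan to an officer requires three-fourths of the disinterested managers present (13 − 3 = 10). 3/4 of 10 = 7.50, rounded up to 8, so 8 affirmative votes are needed; 8 voted in favor. Satisfied.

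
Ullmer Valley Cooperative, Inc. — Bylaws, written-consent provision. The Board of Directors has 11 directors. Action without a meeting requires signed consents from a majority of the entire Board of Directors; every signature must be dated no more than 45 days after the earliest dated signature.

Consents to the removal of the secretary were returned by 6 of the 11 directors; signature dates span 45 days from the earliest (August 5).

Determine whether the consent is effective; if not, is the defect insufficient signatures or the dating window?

Signatures required: a majority of 11 — a majority of 11 is 6, so 6 needed; 6 signed. Sufficient.
Dating window: the latest signature is 45 days after the earliest; the limit is 45 days. Within the window.

Effective — both the signature and dating-window requirements are satisfied.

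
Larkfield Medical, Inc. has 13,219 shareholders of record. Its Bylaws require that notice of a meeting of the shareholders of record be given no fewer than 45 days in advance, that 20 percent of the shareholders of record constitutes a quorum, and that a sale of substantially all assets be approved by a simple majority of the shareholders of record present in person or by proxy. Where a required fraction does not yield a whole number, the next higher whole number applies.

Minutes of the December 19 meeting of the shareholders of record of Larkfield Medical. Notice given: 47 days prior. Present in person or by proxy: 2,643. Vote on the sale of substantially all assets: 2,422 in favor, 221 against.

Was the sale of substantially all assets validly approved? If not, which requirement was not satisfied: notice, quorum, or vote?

Invalid — quorum requirement not satisfied.

Notice: 47 days given; 45 required. Satisfied.
Quorum: 20% of 13,219 = 2,643.80, rounded up to 2,644; 2,643 present. Not satisfied.
Vote: requires a majority of those present (2,643); a majority of 2643 is 1322, so 1,322 needed; 2,422 in favor. Satisfied.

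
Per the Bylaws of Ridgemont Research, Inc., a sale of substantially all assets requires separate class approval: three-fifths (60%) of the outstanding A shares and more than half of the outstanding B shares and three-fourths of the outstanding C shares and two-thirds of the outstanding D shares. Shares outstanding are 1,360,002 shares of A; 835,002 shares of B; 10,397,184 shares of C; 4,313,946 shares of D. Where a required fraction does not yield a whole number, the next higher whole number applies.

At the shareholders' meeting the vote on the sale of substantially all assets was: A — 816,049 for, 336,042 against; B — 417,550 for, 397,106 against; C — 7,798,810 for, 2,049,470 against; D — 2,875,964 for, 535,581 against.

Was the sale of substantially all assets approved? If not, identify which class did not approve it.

A: 3/5 of 1360002 = 816001.20, rounded up to 816002; 816,002 required, 816,049 in favor — approved.
B: a majority of 835002 is 417502; 417,502 required, 417,550 in favor — approved.
C: 3/4 of 10397184 = 7797888; 7,797,888 required, 7,798,810 in favor — approved.
D: 2/3 of 4313946 = 2875964; 2,875,964 required, 2,875,964 in favor — approved.

Approved — every class gave the required vote.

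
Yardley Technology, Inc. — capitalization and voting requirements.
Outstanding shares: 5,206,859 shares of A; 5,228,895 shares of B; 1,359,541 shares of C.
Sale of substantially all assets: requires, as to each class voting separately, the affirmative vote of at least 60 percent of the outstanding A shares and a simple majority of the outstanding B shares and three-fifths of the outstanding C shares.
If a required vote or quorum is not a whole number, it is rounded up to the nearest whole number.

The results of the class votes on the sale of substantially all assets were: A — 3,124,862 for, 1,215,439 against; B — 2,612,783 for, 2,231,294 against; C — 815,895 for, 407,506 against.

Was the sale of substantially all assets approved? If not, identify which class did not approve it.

A: 3/5 of 5206859 = 3124115.40, rounded up to 3124116; 3,124,116 required, 3,124,862 in favor — approved.
B: a majority of 5228895 is 2614448; 2,614,448 required, 2,612,783 in favor — not approved.
C: 3/5 of 1359541 = 815724.60, rounded up to 815725; 815,725 required, 815,895 in favor — approved.

Not approved — the B shares did not give the required vote.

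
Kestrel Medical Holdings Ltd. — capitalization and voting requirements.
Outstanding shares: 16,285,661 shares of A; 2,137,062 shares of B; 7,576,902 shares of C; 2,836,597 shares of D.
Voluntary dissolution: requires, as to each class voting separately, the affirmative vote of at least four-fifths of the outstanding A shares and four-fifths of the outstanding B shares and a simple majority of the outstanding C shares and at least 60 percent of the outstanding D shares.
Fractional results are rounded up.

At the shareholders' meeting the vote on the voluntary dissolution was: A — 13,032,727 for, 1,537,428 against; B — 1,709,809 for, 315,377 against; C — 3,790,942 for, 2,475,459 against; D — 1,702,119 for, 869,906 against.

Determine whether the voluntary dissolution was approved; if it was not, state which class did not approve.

Approved — every class gave the required vote.

A: 4/5 of 16285661 = 13028528.80, rounded up to 13028529; 13,028,529 required, 13,032,727 in favor — approved.
B: 4/5 of 2137062 = 1709649.60, rounded up to 1709650; 1,709,650 required, 1,709,809 in favor — approved.
C: a majority of 7576902 is 3788452; 3,788,452 required, 3,790,942 in favor — approved.
D: 3/5 of 2836597 = 1701958.20, rounded up to 1701959; 1,701,959 required, 1,702,119 in favor — approved.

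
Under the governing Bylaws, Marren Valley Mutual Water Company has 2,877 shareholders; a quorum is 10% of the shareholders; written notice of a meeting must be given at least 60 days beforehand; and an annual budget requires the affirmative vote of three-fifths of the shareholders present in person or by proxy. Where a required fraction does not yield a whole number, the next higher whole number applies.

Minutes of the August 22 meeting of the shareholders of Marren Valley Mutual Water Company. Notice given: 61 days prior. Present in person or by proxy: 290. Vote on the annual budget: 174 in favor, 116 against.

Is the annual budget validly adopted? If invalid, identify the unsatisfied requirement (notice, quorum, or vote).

Valid — all requirements satisfied.

Notice: 61 days given; 60 required. Satisfied.
Quorum: 10% of 2,877 = 287.70, rounded up to 288; 290 present. Satisfied.
Vote: requires three-fifths of those present (290); 3/5 of 290 = 174, so 174 needed; 174 in favor. Satisfied.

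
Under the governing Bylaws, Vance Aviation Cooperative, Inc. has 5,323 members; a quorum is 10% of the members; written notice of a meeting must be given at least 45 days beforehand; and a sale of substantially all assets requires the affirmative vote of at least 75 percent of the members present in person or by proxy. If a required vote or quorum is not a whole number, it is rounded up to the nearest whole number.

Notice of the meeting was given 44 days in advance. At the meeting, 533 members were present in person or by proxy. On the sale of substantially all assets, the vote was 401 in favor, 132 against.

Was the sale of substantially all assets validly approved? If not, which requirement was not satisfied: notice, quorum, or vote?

Notice: 44 days given; 45 required. Not satisfied.
Quorum: 10% of 5,323 = 532.30, rounded up to 533; 533 present. Satisfied.
Vote: requires three-fourths of those present (533); 3/4 of 533 = 399.75, rounded up to 400, so 400 needed; 401 in favor. Satisfied.

Invalid — notice requirement not satisfied.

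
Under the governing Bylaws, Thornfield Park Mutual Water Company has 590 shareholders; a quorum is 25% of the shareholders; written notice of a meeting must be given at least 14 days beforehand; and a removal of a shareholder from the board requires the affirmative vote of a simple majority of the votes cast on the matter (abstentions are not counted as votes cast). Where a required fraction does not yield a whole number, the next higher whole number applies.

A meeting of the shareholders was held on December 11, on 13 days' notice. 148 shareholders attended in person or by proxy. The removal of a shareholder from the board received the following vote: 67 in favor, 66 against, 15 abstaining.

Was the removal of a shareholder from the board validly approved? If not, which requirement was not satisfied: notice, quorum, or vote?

Notice: 13 days given; 14 required. Not satisfied.
Quorum: 25% of 590 = 147.50, rounded up to 148; 148 present. Satisfied.
Vote: requires a majority of the votes cast (148 − 15 abstaining = 133); a majority of 133 is 67, so 67 needed; 67 in favor. Satisfied.

Invalid — notice requirement not satisfied.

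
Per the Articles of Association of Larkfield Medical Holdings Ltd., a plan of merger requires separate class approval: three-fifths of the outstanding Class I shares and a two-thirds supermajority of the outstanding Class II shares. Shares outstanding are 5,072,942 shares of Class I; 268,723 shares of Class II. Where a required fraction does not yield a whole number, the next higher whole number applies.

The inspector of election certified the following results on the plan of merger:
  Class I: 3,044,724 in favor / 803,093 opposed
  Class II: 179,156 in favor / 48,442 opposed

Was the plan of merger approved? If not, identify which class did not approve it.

Approved — every class gave the required vote.

Class I: 3/5 of 5072942 = 3043765.20, rounded up to 3043766; 3,043,766 required, 3,044,724 in favor — approved.
Class II: 2/3 of 268723 = 179148.67, rounded up to 179149; 179,149 required, 179,156 in favor — approved.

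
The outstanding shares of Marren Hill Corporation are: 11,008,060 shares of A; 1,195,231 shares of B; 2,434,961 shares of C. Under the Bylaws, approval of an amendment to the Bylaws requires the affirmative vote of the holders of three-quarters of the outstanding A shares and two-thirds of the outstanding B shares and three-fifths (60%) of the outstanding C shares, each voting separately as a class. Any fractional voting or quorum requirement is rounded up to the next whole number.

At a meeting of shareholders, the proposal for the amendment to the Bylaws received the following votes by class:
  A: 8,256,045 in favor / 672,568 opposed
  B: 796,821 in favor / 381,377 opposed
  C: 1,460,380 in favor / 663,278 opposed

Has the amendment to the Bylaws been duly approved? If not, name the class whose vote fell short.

Not approved — the C shares did not give the required vote.

A: 3/4 of 11008060 = 8256045; 8,256,045 required, 8,256,045 in favor — approved.
B: 2/3 of 1195231 = 796820.67, rounded up to 796821; 796,821 required, 796,821 in favor — approved.
C: 3/5 of 2434961 = 1460976.60, rounded up to 1460977; 1,460,977 required, 1,460,380 in favor — not approved.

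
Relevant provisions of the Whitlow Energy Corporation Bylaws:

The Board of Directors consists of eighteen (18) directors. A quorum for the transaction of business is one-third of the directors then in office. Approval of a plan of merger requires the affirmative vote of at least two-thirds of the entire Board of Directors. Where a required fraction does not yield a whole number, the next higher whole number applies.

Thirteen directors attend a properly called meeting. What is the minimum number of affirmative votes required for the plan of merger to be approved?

The plan of merger requires two-thirds of the entire Board of Directors (18).
2/3 of 18 = 12.

12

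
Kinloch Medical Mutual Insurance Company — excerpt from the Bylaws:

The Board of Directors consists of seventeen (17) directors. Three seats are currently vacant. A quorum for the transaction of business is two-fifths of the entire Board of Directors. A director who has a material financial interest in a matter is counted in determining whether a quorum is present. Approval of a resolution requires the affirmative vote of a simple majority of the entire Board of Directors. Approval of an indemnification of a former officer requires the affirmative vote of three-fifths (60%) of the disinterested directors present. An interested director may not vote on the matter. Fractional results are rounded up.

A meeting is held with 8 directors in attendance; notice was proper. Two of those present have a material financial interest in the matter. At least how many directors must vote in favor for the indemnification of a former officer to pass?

The indemnification of a former officer requires three-fifths of the disinterested directors present (8 − 2 = 6).
3/5 of 6 = 3.60, rounded up to 4.

4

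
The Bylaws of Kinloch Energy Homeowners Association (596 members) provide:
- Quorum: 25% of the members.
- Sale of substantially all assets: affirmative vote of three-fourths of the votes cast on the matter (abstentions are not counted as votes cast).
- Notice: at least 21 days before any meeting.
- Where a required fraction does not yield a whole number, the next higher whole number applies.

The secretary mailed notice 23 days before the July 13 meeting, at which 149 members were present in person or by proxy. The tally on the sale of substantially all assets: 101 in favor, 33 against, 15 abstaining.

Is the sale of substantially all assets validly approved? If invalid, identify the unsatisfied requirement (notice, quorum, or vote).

Valid — all requirements satisfied.

Notice: 23 days given; 21 required. Satisfied.
Quorum: 25% of 596 = 149; 149 present. Satisfied.
Vote: requires three-fourths of the votes cast (149 − 15 abstaining = 134); 3/4 of 134 = 100.50, rounded up to 101, so 101 needed; 101 in favor. Satisfied.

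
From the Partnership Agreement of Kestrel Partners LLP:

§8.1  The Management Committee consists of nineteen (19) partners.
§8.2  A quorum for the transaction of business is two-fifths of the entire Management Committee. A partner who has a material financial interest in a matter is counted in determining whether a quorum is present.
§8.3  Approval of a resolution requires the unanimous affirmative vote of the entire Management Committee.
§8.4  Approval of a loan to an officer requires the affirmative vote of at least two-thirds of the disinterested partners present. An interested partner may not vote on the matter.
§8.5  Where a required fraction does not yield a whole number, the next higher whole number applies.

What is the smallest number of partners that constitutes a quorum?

8

2/5 of 19 = 7.60, rounded up to 8.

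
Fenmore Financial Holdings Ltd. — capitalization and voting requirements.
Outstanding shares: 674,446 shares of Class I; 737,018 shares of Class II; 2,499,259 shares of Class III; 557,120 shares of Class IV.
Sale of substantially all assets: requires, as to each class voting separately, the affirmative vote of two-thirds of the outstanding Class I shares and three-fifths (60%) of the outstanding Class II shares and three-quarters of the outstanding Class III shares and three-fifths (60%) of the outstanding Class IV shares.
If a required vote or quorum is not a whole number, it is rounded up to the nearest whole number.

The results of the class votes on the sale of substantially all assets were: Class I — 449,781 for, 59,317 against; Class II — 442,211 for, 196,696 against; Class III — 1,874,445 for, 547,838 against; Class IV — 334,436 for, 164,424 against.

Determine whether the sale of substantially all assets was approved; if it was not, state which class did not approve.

Approved — every class gave the required vote.

Class I: 2/3 of 674446 = 449630.67, rounded up to 449631; 449,631 required, 449,781 in favor — approved.
Class II: 3/5 of 737018 = 442210.80, rounded up to 442211; 442,211 required, 442,211 in favor — approved.
Class III: 3/4 of 2499259 = 1874444.25, rounded up to 1874445; 1,874,445 required, 1,874,445 in favor — approved.
Class IV: 3/5 of 557120 = 334272; 334,272 required, 334,436 in favor — approved.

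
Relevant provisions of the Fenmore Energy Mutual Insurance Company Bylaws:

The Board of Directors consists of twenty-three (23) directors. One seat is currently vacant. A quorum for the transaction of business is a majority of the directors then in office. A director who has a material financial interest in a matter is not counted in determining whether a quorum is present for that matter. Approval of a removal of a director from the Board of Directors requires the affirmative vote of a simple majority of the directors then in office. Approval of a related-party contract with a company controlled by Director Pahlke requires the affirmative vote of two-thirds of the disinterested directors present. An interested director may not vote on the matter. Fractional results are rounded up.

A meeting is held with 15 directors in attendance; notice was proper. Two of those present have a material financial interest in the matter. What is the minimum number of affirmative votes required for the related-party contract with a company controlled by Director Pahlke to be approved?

9

The related-party contract with a company controlled by Director Pahlke requires two-thirds of the disinterested directors present (15 − 2 = 13).
2/3 of 13 = 8.67, rounded up to 9.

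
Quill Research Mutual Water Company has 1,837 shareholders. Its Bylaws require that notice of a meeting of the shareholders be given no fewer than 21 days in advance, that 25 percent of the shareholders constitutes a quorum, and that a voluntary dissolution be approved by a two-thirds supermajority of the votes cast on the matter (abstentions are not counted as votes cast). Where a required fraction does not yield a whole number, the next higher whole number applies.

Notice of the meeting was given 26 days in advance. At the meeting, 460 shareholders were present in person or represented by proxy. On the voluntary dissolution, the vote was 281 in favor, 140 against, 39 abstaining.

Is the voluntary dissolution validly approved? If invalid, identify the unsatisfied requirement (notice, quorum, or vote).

Valid — all requirements satisfied.

Notice: 26 days given; 21 required. Satisfied.
Quorum: 25% of 1,837 = 459.25, rounded up to 460; 460 present. Satisfied.
Vote: requires two-thirds of the votes cast (460 − 39 abstaining = 421); 2/3 of 421 = 280.67, rounded up to 281, so 281 needed; 281 in favor. Satisfied.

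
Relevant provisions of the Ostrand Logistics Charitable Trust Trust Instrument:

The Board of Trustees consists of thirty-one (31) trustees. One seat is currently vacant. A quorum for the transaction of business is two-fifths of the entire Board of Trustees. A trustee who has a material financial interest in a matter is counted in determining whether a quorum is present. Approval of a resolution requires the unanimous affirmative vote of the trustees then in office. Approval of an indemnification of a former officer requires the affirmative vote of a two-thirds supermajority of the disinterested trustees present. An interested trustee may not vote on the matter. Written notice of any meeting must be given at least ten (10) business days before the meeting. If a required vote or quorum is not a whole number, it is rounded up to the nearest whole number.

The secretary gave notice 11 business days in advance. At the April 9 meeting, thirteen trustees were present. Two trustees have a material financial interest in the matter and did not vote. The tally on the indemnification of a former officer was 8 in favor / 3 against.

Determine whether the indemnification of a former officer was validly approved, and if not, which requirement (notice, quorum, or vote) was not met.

Valid — all requirements satisfied.

Notice: 11 business days given; 10 required (11 ≥ 10). Satisfied.
Quorum: 13 present (interested trustees count toward quorum); quorum is 13. Satisfied.
Vote: the indemnification of a former officer requires two-thirds of the disinterested trustees present (13 − 2 = 11). 2/3 of 11 = 7.33, rounded up to 8, so 8 affirmative votes are needed; 8 voted in favor. Satisfied.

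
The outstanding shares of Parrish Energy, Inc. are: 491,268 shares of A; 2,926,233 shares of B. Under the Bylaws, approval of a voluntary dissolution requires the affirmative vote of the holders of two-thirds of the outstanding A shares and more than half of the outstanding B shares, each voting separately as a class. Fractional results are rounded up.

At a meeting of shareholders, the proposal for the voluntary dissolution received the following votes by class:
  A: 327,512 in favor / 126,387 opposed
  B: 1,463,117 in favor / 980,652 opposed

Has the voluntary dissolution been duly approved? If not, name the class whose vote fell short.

Approved — every class gave the required vote.

A: 2/3 of 491268 = 327512; 327,512 required, 327,512 in favor — approved.
B: a majority of 2926233 is 1463117; 1,463,117 required, 1,463,117 in favor — approved.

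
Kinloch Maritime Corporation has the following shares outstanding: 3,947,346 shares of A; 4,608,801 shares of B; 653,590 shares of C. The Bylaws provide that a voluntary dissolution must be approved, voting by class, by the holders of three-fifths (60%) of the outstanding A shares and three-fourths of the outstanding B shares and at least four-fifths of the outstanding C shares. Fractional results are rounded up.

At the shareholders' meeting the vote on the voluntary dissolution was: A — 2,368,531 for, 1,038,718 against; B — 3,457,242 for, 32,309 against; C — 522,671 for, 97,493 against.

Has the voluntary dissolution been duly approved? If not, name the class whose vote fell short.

Not approved — the C shares did not give the required vote.

A: 3/5 of 3947346 = 2368407.60, rounded up to 2368408; 2,368,408 required, 2,368,531 in favor — approved.
B: 3/4 of 4608801 = 3456600.75, rounded up to 3456601; 3,456,601 required, 3,457,242 in favor — approved.
C: 4/5 of 653590 = 522872; 522,872 required, 522,671 in favor — not approved.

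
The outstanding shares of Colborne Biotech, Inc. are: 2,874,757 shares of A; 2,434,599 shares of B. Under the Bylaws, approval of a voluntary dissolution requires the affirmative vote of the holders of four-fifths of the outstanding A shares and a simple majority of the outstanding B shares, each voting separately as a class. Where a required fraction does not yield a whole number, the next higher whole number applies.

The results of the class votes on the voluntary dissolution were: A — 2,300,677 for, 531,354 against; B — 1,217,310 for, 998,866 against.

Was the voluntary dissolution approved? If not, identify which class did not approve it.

Approved — every class gave the required vote.

A: 4/5 of 2874757 = 2299805.60, rounded up to 2299806; 2,299,806 required, 2,300,677 in favor — approved.
B: a majority of 2434599 is 1217300; 1,217,300 required, 1,217,310 in favor — approved.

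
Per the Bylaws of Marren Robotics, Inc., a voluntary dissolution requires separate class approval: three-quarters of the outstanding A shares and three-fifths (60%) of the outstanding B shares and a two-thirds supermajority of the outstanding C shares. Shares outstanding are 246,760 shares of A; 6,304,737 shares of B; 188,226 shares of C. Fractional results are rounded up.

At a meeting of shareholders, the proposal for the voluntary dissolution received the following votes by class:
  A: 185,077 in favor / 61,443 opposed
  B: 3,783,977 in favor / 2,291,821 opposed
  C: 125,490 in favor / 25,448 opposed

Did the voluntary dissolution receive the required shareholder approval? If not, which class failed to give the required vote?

A: 3/4 of 246760 = 185070; 185,070 required, 185,077 in favor — approved.
B: 3/5 of 6304737 = 3782842.20, rounded up to 3782843; 3,782,843 required, 3,783,977 in favor — approved.
C: 2/3 of 188226 = 125484; 125,484 required, 125,490 in favor — approved.

Approved — every class gave the required vote.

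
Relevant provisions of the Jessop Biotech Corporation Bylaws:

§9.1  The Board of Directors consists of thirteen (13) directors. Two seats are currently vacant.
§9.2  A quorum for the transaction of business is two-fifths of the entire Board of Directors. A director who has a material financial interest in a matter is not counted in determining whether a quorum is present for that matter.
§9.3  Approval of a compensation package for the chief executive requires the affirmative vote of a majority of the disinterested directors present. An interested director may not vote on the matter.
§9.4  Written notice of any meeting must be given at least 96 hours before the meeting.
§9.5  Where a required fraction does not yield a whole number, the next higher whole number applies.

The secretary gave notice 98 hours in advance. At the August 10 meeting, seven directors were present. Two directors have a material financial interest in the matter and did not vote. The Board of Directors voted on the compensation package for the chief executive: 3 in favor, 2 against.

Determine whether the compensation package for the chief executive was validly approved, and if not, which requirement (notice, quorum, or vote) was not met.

Invalid — quorum requirement not satisfied.

Notice: 98 hours given; 96 required (98 ≥ 96). Satisfied.
Quorum: 7 present, but the 2 interested directors do not count, leaving 5. Quorum is 6. Not satisfied.
Vote: the compensation package for the chief executive requires a majority of the disinterested directors present (7 − 2 = 5). A majority of 5 is 3, so 3 affirmative votes are needed; 3 voted in favor. Satisfied. (Moot — without a quorum no business can be validly transacted.)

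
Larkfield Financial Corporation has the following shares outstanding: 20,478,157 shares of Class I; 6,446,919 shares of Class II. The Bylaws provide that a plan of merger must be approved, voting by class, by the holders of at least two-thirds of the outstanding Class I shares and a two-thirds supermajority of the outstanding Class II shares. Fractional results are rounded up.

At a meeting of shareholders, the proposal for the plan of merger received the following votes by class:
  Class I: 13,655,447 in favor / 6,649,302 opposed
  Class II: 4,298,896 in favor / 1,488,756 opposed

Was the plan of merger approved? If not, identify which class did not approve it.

Approved — every class gave the required vote.

Class I: 2/3 of 20478157 = 13652104.67, rounded up to 13652105; 13,652,105 required, 13,655,447 in favor — approved.
Class II: 2/3 of 6446919 = 4297946; 4,297,946 required, 4,298,896 in favor — approved.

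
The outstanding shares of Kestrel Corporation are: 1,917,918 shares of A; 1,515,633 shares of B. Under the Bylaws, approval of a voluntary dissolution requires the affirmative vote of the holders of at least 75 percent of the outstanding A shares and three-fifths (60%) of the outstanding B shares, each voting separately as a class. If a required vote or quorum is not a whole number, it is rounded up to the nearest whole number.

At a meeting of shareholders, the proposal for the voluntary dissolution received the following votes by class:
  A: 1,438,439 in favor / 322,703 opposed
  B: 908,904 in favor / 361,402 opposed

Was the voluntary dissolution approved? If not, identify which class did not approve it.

Not approved — the B shares did not give the required vote.

A: 3/4 of 1917918 = 1438438.50, rounded up to 1438439; 1,438,439 required, 1,438,439 in favor — approved.
B: 3/5 of 1515633 = 909379.80, rounded up to 909380; 909,380 required, 908,904 in favor — not approved.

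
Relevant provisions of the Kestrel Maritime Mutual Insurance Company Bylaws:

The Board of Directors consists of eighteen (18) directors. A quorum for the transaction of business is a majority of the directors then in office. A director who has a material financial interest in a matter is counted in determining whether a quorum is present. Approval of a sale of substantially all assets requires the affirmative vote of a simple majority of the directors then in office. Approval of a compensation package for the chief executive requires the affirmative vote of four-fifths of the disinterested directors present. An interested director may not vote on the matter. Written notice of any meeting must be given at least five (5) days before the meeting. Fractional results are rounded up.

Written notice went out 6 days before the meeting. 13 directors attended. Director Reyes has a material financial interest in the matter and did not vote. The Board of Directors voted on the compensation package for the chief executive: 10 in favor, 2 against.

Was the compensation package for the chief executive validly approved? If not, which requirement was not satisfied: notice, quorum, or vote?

Valid — all requirements satisfied.

Notice: 6 days given; 5 required (6 ≥ 5). Satisfied.
Quorum: 13 present (interested directors count toward quorum); quorum is 10. Satisfied.
Vote: the compensation package for the chief executive requires four-fifths of the disinterested directors present (13 − 1 = 12). 4/5 of 12 = 9.60, rounded up to 10, so 10 affirmative votes are needed; 10 voted in favor. Satisfied.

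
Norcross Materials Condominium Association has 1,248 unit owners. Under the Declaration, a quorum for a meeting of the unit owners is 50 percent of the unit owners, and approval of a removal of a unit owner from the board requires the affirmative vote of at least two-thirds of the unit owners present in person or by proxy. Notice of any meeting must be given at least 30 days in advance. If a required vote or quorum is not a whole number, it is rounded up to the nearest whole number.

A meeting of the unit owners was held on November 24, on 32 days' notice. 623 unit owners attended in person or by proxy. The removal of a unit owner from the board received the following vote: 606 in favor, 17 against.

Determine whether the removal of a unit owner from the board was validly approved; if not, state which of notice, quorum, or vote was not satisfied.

Invalid — quorum requirement not satisfied.

Notice: 32 days given; 30 required. Satisfied.
Quorum: 50% of 1,248 = 624; 623 present. Not satisfied.
Vote: requires two-thirds of those present (623); 2/3 of 623 = 415.33, rounded up to 416, so 416 needed; 606 in favor. Satisfied.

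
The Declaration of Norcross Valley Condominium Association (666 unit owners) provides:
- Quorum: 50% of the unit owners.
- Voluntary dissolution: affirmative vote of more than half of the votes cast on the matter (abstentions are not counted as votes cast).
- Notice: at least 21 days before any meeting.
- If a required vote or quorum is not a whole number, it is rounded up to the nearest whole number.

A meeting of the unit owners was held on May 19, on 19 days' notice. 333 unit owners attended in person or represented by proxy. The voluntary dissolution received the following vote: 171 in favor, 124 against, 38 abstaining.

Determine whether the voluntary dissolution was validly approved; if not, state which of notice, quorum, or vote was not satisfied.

Invalid — notice requirement not satisfied.

Notice: 19 days given; 21 required. Not satisfied.
Quorum: 50% of 666 = 333; 333 present. Satisfied.
Vote: requires a majority of the votes cast (333 − 38 abstaining = 295); a majority of 295 is 148, so 148 needed; 171 in favor. Satisfied.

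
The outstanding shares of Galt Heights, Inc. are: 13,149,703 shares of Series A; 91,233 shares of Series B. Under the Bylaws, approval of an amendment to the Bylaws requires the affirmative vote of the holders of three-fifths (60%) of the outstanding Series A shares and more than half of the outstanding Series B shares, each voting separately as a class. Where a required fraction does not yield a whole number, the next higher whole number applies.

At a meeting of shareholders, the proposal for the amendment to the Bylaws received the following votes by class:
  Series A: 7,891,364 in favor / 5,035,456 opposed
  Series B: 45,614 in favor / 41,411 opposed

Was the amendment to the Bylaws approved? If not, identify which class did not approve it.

Series A: 3/5 of 13149703 = 7889821.80, rounded up to 7889822; 7,889,822 required, 7,891,364 in favor — approved.
Series B: a majority of 91233 is 45617; 45,617 required, 45,614 in favor — not approved.

Not approved — the Series B shares did not give the required vote.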